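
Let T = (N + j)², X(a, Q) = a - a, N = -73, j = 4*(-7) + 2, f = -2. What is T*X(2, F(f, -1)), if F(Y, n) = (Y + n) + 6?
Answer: 0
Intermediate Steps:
F(Y, n) = 6 + Y + n
j = -26 (j = -28 + 2 = -26)
X(a, Q) = 0
T = 9801 (T = (-73 - 26)² = (-99)² = 9801)
T*X(2, F(f, -1)) = 9801*0 = 0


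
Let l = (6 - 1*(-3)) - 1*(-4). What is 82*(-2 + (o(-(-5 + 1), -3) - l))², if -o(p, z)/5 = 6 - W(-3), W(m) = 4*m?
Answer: 904050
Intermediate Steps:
o(p, z) = -90 (o(p, z) = -5*(6 - 4*(-3)) = -5*(6 - 1*(-12)) = -5*(6 + 12) = -5*18 = -90)
l = 13 (l = (6 + 3) + 4 = 9 + 4 = 13)
82*(-2 + (o(-(-5 + 1), -3) - l))² = 82*(-2 + (-90 - 1*13))² = 82*(-2 + (-90 - 13))² = 82*(-2 - 103)² = 82*(-105)² = 82*11025 = 904050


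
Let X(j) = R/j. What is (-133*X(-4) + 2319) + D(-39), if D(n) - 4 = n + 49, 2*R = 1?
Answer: 18797/8 ≈ 2349.6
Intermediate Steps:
R = ½ (R = (½)*1 = ½ ≈ 0.50000)
X(j) = 1/(2*j)
D(n) = 53 + n (D(n) = 4 + (n + 49) = 4 + (49 + n) = 53 + n)
(-133*X(-4) + 2319) + D(-39) = (-133/(2*(-4)) + 2319) + (53 - 39) = (-133*(-1)/(2*4) + 2319) + 14 = (-133*(-⅛) + 2319) + 14 = (133/8 + 2319) + 14 = 18685/8 + 14 = 18797/8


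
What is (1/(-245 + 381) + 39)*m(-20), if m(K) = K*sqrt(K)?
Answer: -26525*I*sqrt(5)/17 ≈ -3488.9*I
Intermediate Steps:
m(K) = K**(3/2)
(1/(-245 + 381) + 39)*m(-20) = (1/(-245 + 381) + 39)*(-20)**(3/2) = (1/136 + 39)*(-40*I*sqrt(5)) = 5305*(-40*I*sqrt(5))/136 = -26525*I*sqrt(5)/17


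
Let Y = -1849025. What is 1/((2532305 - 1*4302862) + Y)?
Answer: -1/3619582 ≈ -2.7627e-7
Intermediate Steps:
1/((2532305 - 1*4302862) + Y) = 1/((2532305 - 1*4302862) - 1849025) = 1/((2532305 - 4302862) - 1849025) = 1/(-1770557 - 1849025) = 1/(-3619582) = -1/3619582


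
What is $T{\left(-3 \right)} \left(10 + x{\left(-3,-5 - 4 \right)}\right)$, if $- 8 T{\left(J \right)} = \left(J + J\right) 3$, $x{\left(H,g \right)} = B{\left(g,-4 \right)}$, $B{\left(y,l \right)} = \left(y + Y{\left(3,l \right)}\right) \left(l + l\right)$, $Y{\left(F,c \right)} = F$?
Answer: $\frac{261}{2} \approx 130.5$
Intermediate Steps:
$B{\left(y,l \right)} = 2 l \left(3 + y\right)$ ($B{\left(y,l \right)} = \left(y + 3\right) \left(l + l\right) = \left(3 + y\right) 2 l = 2 l \left(3 + y\right)$)
$x{\left(H,g \right)} = -24 - 8 g$ ($x{\left(H,g \right)} = 2 \left(-4\right) \left(3 + g\right) = -24 - 8 g$)
$T{\left(J \right)} = - \frac{3 J}{4}$ ($T{\left(J \right)} = - \frac{\left(J + J\right) 3}{8} = - \frac{2 J 3}{8} = - \frac{6 J}{8} = - \frac{3 J}{4}$)
$T{\left(-3 \right)} \left(10 + x{\left(-3,-5 - 4 \right)}\right) = \left(- \frac{3}{4}\right) \left(-3\right) \left(10 - \left(24 + 8 \left(-5 - 4\right)\right)\right) = \frac{9 \left(10 - \left(24 + 8 \left(-5 - 4\right)\right)\right)}{4} = \frac{9 \left(10 - -48\right)}{4} = \frac{9 \left(10 + \left(-24 + 72\right)\right)}{4} = \frac{9 \left(10 + 48\right)}{4} = \frac{9}{4} \cdot 58 = \frac{261}{2}$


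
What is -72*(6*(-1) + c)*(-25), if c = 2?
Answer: -7200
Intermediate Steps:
-72*(6*(-1) + c)*(-25) = -72*(6*(-1) + 2)*(-25) = -72*(-6 + 2)*(-25) = -72*(-4)*(-25) = 288*(-25) = -7200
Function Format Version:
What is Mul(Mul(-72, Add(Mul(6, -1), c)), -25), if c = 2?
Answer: -7200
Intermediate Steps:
Mul(Mul(-72, Add(Mul(6, -1), c)), -25) = Mul(Mul(-72, Add(Mul(6, -1), 2)), -25) = Mul(Mul(-72, Add(-6, 2)), -25) = Mul(Mul(-72, -4), -25) = Mul(288, -25) = -7200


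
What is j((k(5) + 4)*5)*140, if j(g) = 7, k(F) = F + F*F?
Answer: 980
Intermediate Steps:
k(F) = F + F²
j((k(5) + 4)*5)*140 = 7*140 = 980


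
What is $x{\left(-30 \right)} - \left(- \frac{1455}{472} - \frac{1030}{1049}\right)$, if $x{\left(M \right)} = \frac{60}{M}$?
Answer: $\frac{1022199}{495128} \approx 2.0645$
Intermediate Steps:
$x{\left(-30 \right)} - \left(- \frac{1455}{472} - \frac{1030}{1049}\right) = \frac{60}{-30} - \left(- \frac{1455}{472} - \frac{1030}{1049}\right) = 60 \left(- \frac{1}{30}\right) - - \frac{2012455}{495128} = -2 + \left(\frac{1030}{1049} + \frac{1455}{472}\right) = -2 + \frac{2012455}{495128} = \frac{1022199}{495128}$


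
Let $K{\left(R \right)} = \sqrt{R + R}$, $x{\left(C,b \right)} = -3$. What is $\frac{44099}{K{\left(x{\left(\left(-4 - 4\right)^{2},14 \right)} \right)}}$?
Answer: $- \frac{44099 i \sqrt{6}}{6} \approx - 18003.0 i$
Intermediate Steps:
$K{\left(R \right)} = \sqrt{2} \sqrt{R}$ ($K{\left(R \right)} = \sqrt{2 R} = \sqrt{2} \sqrt{R}$)
$\frac{44099}{K{\left(x{\left(\left(-4 - 4\right)^{2},14 \right)} \right)}} = \frac{44099}{\sqrt{2} \sqrt{-3}} = \frac{44099}{\sqrt{2} i \sqrt{3}} = \frac{44099}{i \sqrt{6}} = 44099 \left(- \frac{i \sqrt{6}}{6}\right) = - \frac{44099 i \sqrt{6}}{6}$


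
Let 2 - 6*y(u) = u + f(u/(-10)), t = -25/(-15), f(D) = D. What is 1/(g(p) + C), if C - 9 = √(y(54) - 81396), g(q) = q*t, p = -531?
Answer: -26280/25463393 - I*√73263390/25463393 ≈ -0.0010321 - 0.00033615*I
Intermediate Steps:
t = 5/3 (t = -25*(-1/15) = 5/3 ≈ 1.6667)
y(u) = ⅓ - 3*u/20 (y(u) = ⅓ - (u + u/(-10))/6 = ⅓ - (u + u*(-⅒))/6 = ⅓ - (u - u/10)/6 = ⅓ - 3*u/20)
g(q) = 5*q/3 (g(q) = q*(5/3) = 5*q/3)
C = 9 + I*√73263390/30 (C = 9 + √((⅓ - 3/20*54) - 81396) = 9 + √((⅓ - 81/10) - 81396) = 9 + √(-233/30 - 81396) = 9 + √(-2442113/30) = 9 + I*√73263390/30 ≈ 9.0 + 285.31*I)
1/(g(p) + C) = 1/((5/3)*(-531) + (9 + I*√73263390/30)) = 1/(-885 + (9 + I*√73263390/30)) = 1/(-876 + I*√73263390/30)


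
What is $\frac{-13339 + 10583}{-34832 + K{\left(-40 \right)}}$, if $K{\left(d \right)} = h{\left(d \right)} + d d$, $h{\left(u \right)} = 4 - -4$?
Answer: $\frac{689}{8306} \approx 0.082952$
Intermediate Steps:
$h{\left(u \right)} = 8$ ($h{\left(u \right)} = 4 + 4 = 8$)
$K{\left(d \right)} = 8 + d^{2}$ ($K{\left(d \right)} = 8 + d d = 8 + d^{2}$)
$\frac{-13339 + 10583}{-34832 + K{\left(-40 \right)}} = \frac{-13339 + 10583}{-34832 + \left(8 + \left(-40\right)^{2}\right)} = - \frac{2756}{-34832 + \left(8 + 1600\right)} = - \frac{2756}{-34832 + 1608} = - \frac{2756}{-33224} = \left(-2756\right) \left(- \frac{1}{33224}\right) = \frac{689}{8306}$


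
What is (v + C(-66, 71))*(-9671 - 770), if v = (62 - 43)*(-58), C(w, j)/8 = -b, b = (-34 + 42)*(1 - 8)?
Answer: 6828414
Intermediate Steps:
b = -56 (b = 8*(-7) = -56)
C(w, j) = 448 (C(w, j) = 8*(-1*(-56)) = 8*56 = 448)
v = -1102 (v = 19*(-58) = -1102)
(v + C(-66, 71))*(-9671 - 770) = (-1102 + 448)*(-9671 - 770) = -654*(-10441) = 6828414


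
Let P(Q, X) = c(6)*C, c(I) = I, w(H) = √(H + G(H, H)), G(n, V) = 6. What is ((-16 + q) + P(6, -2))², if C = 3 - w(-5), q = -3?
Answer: 49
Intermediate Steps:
w(H) = √(6 + H) (w(H) = √(H + 6) = √(6 + H))
C = 2 (C = 3 - √(6 - 5) = 3 - √1 = 3 - 1*1 = 3 - 1 = 2)
P(Q, X) = 12 (P(Q, X) = 6*2 = 12)
((-16 + q) + P(6, -2))² = ((-16 - 3) + 12)² = (-19 + 12)² = (-7)² = 49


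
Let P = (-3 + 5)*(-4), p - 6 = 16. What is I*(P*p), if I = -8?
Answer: 1408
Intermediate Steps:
p = 22 (p = 6 + 16 = 22)
P = -8 (P = 2*(-4) = -8)
I*(P*p) = -(-64)*22 = -8*(-176) = 1408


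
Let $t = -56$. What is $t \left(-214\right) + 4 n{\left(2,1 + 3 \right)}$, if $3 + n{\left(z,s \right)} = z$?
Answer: $11980$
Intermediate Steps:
$n{\left(z,s \right)} = -3 + z$
$t \left(-214\right) + 4 n{\left(2,1 + 3 \right)} = \left(-56\right) \left(-214\right) + 4 \left(-3 + 2\right) = 11984 + 4 \left(-1\right) = 11984 - 4 = 11980$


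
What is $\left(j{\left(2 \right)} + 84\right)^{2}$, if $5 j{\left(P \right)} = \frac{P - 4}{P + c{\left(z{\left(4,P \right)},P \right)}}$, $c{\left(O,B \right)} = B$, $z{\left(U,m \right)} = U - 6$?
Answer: $\frac{703921}{100} \approx 7039.2$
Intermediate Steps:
$z{\left(U,m \right)} = -6 + U$ ($z{\left(U,m \right)} = U - 6 = -6 + U$)
$j{\left(P \right)} = \frac{-4 + P}{10 P}$ ($j{\left(P \right)} = \frac{\left(P - 4\right) \frac{1}{P + P}}{5} = \frac{\left(-4 + P\right) \frac{1}{2 P}}{5} = \frac{\frac{1}{2} \frac{1}{P} \left(-4 + P\right)}{5} = \frac{-4 + P}{10 P}$)
$\left(j{\left(2 \right)} + 84\right)^{2} = \left(\frac{-4 + 2}{10 \cdot 2} + 84\right)^{2} = \left(\frac{1}{10} \cdot \frac{1}{2} \left(-2\right) + 84\right)^{2} = \left(- \frac{1}{10} + 84\right)^{2} = \left(\frac{839}{10}\right)^{2} = \frac{703921}{100}$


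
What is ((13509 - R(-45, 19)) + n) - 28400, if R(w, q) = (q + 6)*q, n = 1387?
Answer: -13979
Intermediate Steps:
R(w, q) = q*(6 + q) (R(w, q) = (6 + q)*q = q*(6 + q))
((13509 - R(-45, 19)) + n) - 28400 = ((13509 - 19*(6 + 19)) + 1387) - 28400 = ((13509 - 19*25) + 1387) - 28400 = ((13509 - 1*475) + 1387) - 28400 = ((13509 - 475) + 1387) - 28400 = (13034 + 1387) - 28400 = 14421 - 28400 = -13979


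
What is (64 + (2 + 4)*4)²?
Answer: 7744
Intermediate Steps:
(64 + (2 + 4)*4)² = (64 + 6*4)² = (64 + 24)² = 88² = 7744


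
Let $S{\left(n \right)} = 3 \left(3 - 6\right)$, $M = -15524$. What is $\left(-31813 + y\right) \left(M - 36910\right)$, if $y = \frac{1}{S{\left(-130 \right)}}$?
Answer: $1668088668$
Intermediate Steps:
$S{\left(n \right)} = -9$ ($S{\left(n \right)} = 3 \left(-3\right) = -9$)
$y = - \frac{1}{9}$ ($y = \frac{1}{-9} = - \frac{1}{9} \approx -0.11111$)
$\left(-31813 + y\right) \left(M - 36910\right) = \left(-31813 - \frac{1}{9}\right) \left(-15524 - 36910\right) = \left(- \frac{286318}{9}\right) \left(-52434\right) = 1668088668$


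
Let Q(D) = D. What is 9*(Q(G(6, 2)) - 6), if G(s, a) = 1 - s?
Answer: -99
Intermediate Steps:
9*(Q(G(6, 2)) - 6) = 9*((1 - 1*6) - 6) = 9*((1 - 6) - 6) = 9*(-5 - 6) = 9*(-11) = -99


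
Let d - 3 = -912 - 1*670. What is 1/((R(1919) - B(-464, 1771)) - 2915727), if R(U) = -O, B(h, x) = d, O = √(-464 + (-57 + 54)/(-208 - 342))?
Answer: -1602781400/4670742211502397 + 5*I*√5614334/4670742211502397 ≈ -3.4315e-7 + 2.5365e-12*I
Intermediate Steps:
d = -1579 (d = 3 + (-912 - 1*670) = 3 + (-912 - 670) = 3 - 1582 = -1579)
O = I*√5614334/110 (O = √(-464 - 3/(-550)) = √(-464 - 3*(-1/550)) = √(-464 + 3/550) = √(-255197/550) = I*√5614334/110 ≈ 21.541*I)
B(h, x) = -1579
R(U) = -I*√5614334/110
1/((R(1919) - B(-464, 1771)) - 2915727) = 1/((-I*√5614334/110 - 1*(-1579)) - 2915727) = 1/((-I*√5614334/110 + 1579) - 2915727) = 1/((1579 - I*√5614334/110) - 2915727) = 1/(-2914148 - I*√5614334/110)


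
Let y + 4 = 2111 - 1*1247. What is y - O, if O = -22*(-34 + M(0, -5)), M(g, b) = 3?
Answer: 178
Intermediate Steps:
y = 860 (y = -4 + (2111 - 1*1247) = -4 + (2111 - 1247) = -4 + 864 = 860)
O = 682 (O = -22*(-34 + 3) = -22*(-31) = 682)
y - O = 860 - 1*682 = 860 - 682 = 178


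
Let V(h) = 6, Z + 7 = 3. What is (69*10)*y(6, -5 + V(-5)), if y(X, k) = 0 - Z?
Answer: 2760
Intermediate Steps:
Z = -4 (Z = -7 + 3 = -4)
y(X, k) = 4 (y(X, k) = 0 - 1*(-4) = 0 + 4 = 4)
(69*10)*y(6, -5 + V(-5)) = (69*10)*4 = 690*4 = 2760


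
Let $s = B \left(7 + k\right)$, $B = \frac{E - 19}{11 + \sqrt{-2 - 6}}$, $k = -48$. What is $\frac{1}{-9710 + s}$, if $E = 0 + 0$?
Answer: $- \frac{1244021}{11996845761} + \frac{1558 i \sqrt{2}}{11996845761} \approx -0.0001037 + 1.8366 \cdot 10^{-7} i$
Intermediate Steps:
$E = 0$
$B = - \frac{19}{11 + 2 i \sqrt{2}}$ ($B = \frac{0 - 19}{11 + \sqrt{-2 - 6}} = - \frac{19}{11 + \sqrt{-8}} = - \frac{19}{11 + 2 i \sqrt{2}} \approx -1.6202 + 0.41659 i$)
$s = \frac{8569}{129} - \frac{1558 i \sqrt{2}}{129}$ ($s = \left(- \frac{209}{129} + \frac{38 i \sqrt{2}}{129}\right) \left(7 - 48\right) = \left(- \frac{209}{129} + \frac{38 i \sqrt{2}}{129}\right) \left(-41\right) = \frac{8569}{129} - \frac{1558 i \sqrt{2}}{129} \approx 66.426 - 17.08 i$)
$\frac{1}{-9710 + s} = \frac{1}{-9710 + \left(\frac{8569}{129} - \frac{1558 i \sqrt{2}}{129}\right)} = \frac{1}{- \frac{1244021}{129} - \frac{1558 i \sqrt{2}}{129}}$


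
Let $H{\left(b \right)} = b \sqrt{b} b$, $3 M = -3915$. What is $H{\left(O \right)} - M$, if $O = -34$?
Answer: $1305 + 1156 i \sqrt{34} \approx 1305.0 + 6740.6 i$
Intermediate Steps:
$M = -1305$ ($M = \frac{1}{3} \left(-3915\right) = -1305$)
$H{\left(b \right)} = b^{\frac{5}{2}}$ ($H{\left(b \right)} = b^{\frac{3}{2}} b = b^{\frac{5}{2}}$)
$H{\left(O \right)} - M = \left(-34\right)^{\frac{5}{2}} - -1305 = 1156 i \sqrt{34} + 1305 = 1305 + 1156 i \sqrt{34}$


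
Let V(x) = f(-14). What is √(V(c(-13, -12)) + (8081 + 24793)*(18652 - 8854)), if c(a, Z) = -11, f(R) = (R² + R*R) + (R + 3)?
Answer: √322099833 ≈ 17947.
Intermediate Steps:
f(R) = 3 + R + 2*R² (f(R) = (R² + R²) + (3 + R) = 2*R² + (3 + R) = 3 + R + 2*R²)
V(x) = 381 (V(x) = 3 - 14 + 2*(-14)² = 3 - 14 + 2*196 = 3 - 14 + 392 = 381)
√(V(c(-13, -12)) + (8081 + 24793)*(18652 - 8854)) = √(381 + (8081 + 24793)*(18652 - 8854)) = √(381 + 32874*9798) = √(381 + 322099452) = √322099833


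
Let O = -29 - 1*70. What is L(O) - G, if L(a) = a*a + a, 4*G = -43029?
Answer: 81837/4 ≈ 20459.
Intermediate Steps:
G = -43029/4 (G = (1/4)*(-43029) = -43029/4 ≈ -10757.)
O = -99 (O = -29 - 70 = -99)
L(a) = a + a**2 (L(a) = a**2 + a = a + a**2)
L(O) - G = -99*(1 - 99) - 1*(-43029/4) = -99*(-98) + 43029/4 = 9702 + 43029/4 = 81837/4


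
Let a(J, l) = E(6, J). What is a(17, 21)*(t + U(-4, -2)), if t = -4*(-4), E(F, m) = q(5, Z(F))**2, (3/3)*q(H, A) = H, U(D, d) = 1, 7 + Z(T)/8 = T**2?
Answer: 425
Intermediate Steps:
Z(T) = -56 + 8*T**2
q(H, A) = H
E(F, m) = 25 (E(F, m) = 5**2 = 25)
a(J, l) = 25
t = 16
a(17, 21)*(t + U(-4, -2)) = 25*(16 + 1) = 25*17 = 425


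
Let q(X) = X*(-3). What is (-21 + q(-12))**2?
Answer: 225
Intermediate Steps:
q(X) = -3*X
(-21 + q(-12))**2 = (-21 - 3*(-12))**2 = (-21 + 36)**2 = 15**2 = 225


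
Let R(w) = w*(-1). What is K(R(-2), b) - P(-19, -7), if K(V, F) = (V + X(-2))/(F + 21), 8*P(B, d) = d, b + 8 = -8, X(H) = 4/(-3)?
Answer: 121/120 ≈ 1.0083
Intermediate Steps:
X(H) = -4/3 (X(H) = 4*(-1/3) = -4/3)
b = -16 (b = -8 - 8 = -16)
R(w) = -w
P(B, d) = d/8
K(V, F) = (-4/3 + V)/(21 + F) (K(V, F) = (V - 4/3)/(F + 21) = (-4/3 + V)/(21 + F))
K(R(-2), b) - P(-19, -7) = (-4/3 - 1*(-2))/(21 - 16) - (-7)/8 = (-4/3 + 2)/5 - 1*(-7/8) = (1/5)*(2/3) + 7/8 = 2/15 + 7/8 = 121/120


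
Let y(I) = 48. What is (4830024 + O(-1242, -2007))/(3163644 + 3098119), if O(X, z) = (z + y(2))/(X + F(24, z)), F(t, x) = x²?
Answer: 6483191483803/8404970360247 ≈ 0.77135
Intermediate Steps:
O(X, z) = (48 + z)/(X + z²) (O(X, z) = (z + 48)/(X + z²) = (48 + z)/(X + z²))
(4830024 + O(-1242, -2007))/(3163644 + 3098119) = (4830024 + (48 - 2007)/(-1242 + (-2007)²))/(3163644 + 3098119) = (4830024 - 1959/(-1242 + 4028049))/6261763 = (4830024 - 1959/4026807)*(1/6261763) = (4830024 + (1/4026807)*(-1959))*(1/6261763) = (4830024 - 653/1342269)*(1/6261763) = (6483191483803/1342269)*(1/6261763) = 6483191483803/8404970360247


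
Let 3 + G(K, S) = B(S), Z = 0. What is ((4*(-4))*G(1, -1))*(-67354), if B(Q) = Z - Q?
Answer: -2155328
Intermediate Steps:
B(Q) = -Q (B(Q) = 0 - Q = -Q)
G(K, S) = -3 - S
((4*(-4))*G(1, -1))*(-67354) = ((4*(-4))*(-3 - 1*(-1)))*(-67354) = -16*(-3 + 1)*(-67354) = -16*(-2)*(-67354) = 32*(-67354) = -2155328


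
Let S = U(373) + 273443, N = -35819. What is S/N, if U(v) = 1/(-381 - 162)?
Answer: -21211364/2778531 ≈ -7.6340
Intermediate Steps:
U(v) = -1/543 (U(v) = 1/(-543) = -1/543)
S = 148479548/543 (S = -1/543 + 273443 = 148479548/543 ≈ 2.7344e+5)
S/N = (148479548/543)/(-35819) = (148479548/543)*(-1/35819) = -21211364/2778531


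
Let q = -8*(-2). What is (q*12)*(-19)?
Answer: -3648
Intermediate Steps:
q = 16
(q*12)*(-19) = (16*12)*(-19) = 192*(-19) = -3648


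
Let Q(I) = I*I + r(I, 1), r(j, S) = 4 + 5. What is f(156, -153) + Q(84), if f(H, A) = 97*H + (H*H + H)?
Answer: 46689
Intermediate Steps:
r(j, S) = 9
Q(I) = 9 + I**2 (Q(I) = I*I + 9 = I**2 + 9 = 9 + I**2)
f(H, A) = H**2 + 98*H (f(H, A) = 97*H + (H**2 + H) = 97*H + (H + H**2) = H**2 + 98*H)
f(156, -153) + Q(84) = 156*(98 + 156) + (9 + 84**2) = 156*254 + (9 + 7056) = 39624 + 7065 = 46689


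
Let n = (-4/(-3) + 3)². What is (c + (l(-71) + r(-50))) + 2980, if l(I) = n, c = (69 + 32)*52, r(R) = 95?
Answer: 75112/9 ≈ 8345.8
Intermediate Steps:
c = 5252 (c = 101*52 = 5252)
n = 169/9 (n = (-4*(-⅓) + 3)² = (4/3 + 3)² = (13/3)² = 169/9 ≈ 18.778)
l(I) = 169/9
(c + (l(-71) + r(-50))) + 2980 = (5252 + (169/9 + 95)) + 2980 = (5252 + 1024/9) + 2980 = 48292/9 + 2980 = 75112/9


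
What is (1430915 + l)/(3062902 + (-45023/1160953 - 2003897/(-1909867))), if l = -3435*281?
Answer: 516268174285762840/3395635082504713151 ≈ 0.15204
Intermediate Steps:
l = -965235
(1430915 + l)/(3062902 + (-45023/1160953 - 2003897/(-1909867))) = (1430915 - 965235)/(3062902 + (-45023/1160953 - 2003897/(-1909867))) = 465680/(3062902 + (-45023*1/1160953 - 2003897*(-1/1909867))) = 465680/(3062902 + (-45023/1160953 + 2003897/1909867)) = 465680/(3062902 + 2240442291900/2217265823251) = 465680/(6791270165009426302/2217265823251) = 465680*(2217265823251/6791270165009426302) = 516268174285762840/3395635082504713151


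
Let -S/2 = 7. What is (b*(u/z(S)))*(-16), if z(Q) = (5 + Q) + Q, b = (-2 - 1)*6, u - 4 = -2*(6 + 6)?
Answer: 5760/23 ≈ 250.43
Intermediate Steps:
S = -14 (S = -2*7 = -14)
u = -20 (u = 4 - 2*(6 + 6) = 4 - 2*12 = 4 - 24 = -20)
b = -18 (b = -3*6 = -18)
z(Q) = 5 + 2*Q
(b*(u/z(S)))*(-16) = -(-360)/(5 + 2*(-14))*(-16) = -(-360)/(5 - 28)*(-16) = -(-360)/(-23)*(-16) = -(-360)*(-1)/23*(-16) = -18*20/23*(-16) = -360/23*(-16) = 5760/23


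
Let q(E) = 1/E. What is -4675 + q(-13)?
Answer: -60776/13 ≈ -4675.1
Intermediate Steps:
-4675 + q(-13) = -4675 + 1/(-13) = -4675 - 1/13 = -60776/13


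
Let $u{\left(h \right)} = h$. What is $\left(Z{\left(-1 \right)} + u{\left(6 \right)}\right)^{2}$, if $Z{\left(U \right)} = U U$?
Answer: $49$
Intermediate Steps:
$Z{\left(U \right)} = U^{2}$
$\left(Z{\left(-1 \right)} + u{\left(6 \right)}\right)^{2} = \left(\left(-1\right)^{2} + 6\right)^{2} = \left(1 + 6\right)^{2} = 7^{2} = 49$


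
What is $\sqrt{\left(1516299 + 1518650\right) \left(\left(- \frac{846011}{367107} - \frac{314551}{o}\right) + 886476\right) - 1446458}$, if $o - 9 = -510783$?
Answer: $\frac{\sqrt{10510362749151955638732820738119990}}{62502903606} \approx 1.6402 \cdot 10^{6}$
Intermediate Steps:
$o = -510774$ ($o = 9 - 510783 = -510774$)
$\sqrt{\left(1516299 + 1518650\right) \left(\left(- \frac{846011}{367107} - \frac{314551}{o}\right) + 886476\right) - 1446458} = \sqrt{\left(1516299 + 1518650\right) \left(\left(- \frac{846011}{367107} - \frac{314551}{-510774}\right) + 886476\right) - 1446458} = \sqrt{3034949 \left(\left(\left(-846011\right) \frac{1}{367107} - - \frac{314551}{510774}\right) + 886476\right) - 1446458} = \sqrt{3034949 \left(\left(- \frac{846011}{367107} + \frac{314551}{510774}\right) + 886476\right) - 1446458} = \sqrt{3034949 \left(- \frac{105548849519}{62502903606} + 886476\right) - 1446458} = \sqrt{3034949 \cdot \frac{55407218428182937}{62502903606} - 1446458} = \sqrt{\frac{168158082161395376465213}{62502903606} - 1446458} = \sqrt{\frac{168157991753570432337665}{62502903606}} = \frac{\sqrt{10510362749151955638732820738119990}}{62502903606}$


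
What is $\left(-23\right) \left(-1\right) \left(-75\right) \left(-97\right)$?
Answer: $167325$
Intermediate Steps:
$\left(-23\right) \left(-1\right) \left(-75\right) \left(-97\right) = 23 \left(-75\right) \left(-97\right) = \left(-1725\right) \left(-97\right) = 167325$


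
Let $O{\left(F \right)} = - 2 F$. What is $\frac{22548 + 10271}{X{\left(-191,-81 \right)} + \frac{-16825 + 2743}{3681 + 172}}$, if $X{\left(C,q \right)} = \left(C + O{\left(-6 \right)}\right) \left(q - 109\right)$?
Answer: $\frac{126451607}{131026448} \approx 0.96508$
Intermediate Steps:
$X{\left(C,q \right)} = \left(-109 + q\right) \left(12 + C\right)$ ($X{\left(C,q \right)} = \left(C - -12\right) \left(q - 109\right) = \left(C + 12\right) \left(-109 + q\right) = \left(12 + C\right) \left(-109 + q\right) = \left(-109 + q\right) \left(12 + C\right)$)
$\frac{22548 + 10271}{X{\left(-191,-81 \right)} + \frac{-16825 + 2743}{3681 + 172}} = \frac{22548 + 10271}{\left(-1308 - -20819 + 12 \left(-81\right) - -15471\right) + \frac{-16825 + 2743}{3681 + 172}} = \frac{32819}{\left(-1308 + 20819 - 972 + 15471\right) - \frac{14082}{3853}} = \frac{32819}{34010 - \frac{14082}{3853}} = \frac{32819}{\frac{131026448}{3853}} = 32819 \cdot \frac{3853}{131026448} = \frac{126451607}{131026448}$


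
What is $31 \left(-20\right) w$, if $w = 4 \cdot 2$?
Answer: $-4960$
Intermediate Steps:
$w = 8$
$31 \left(-20\right) w = 31 \left(-20\right) 8 = \left(-620\right) 8 = -4960$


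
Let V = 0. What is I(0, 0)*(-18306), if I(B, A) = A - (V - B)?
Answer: 0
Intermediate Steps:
I(B, A) = A + B (I(B, A) = A - (0 - B) = A - (-1)*B = A + B)
I(0, 0)*(-18306) = (0 + 0)*(-18306) = 0*(-18306) = 0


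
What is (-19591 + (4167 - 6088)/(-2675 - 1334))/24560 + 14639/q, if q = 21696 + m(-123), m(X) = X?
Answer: -126468847747/1062050007960 ≈ -0.11908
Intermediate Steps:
q = 21573 (q = 21696 - 123 = 21573)
(-19591 + (4167 - 6088)/(-2675 - 1334))/24560 + 14639/q = (-19591 + (4167 - 6088)/(-2675 - 1334))/24560 + 14639/21573 = (-19591 - 1921/(-4009))*(1/24560) + 14639*(1/21573) = (-19591 - 1921*(-1/4009))*(1/24560) + 14639/21573 = (-19591 + 1921/4009)*(1/24560) + 14639/21573 = -78538398/4009*1/24560 + 14639/21573 = -39269199/49230520 + 14639/21573 = -126468847747/1062050007960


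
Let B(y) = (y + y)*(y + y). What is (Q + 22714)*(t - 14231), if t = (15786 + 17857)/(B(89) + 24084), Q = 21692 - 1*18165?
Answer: -20824877674365/55768 ≈ -3.7342e+8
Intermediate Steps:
B(y) = 4*y² (B(y) = (2*y)*(2*y) = 4*y²)
Q = 3527 (Q = 21692 - 18165 = 3527)
t = 33643/55768 (t = (15786 + 17857)/(4*89² + 24084) = 33643/(4*7921 + 24084) = 33643/(31684 + 24084) = 33643/55768 ≈ 0.60327)
(Q + 22714)*(t - 14231) = (3527 + 22714)*(33643/55768 - 14231) = 26241*(-793600765/55768) = -20824877674365/55768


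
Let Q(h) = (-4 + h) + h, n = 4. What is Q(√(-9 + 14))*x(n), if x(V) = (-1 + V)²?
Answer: -36 + 18*√5 ≈ 4.2492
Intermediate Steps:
Q(h) = -4 + 2*h
Q(√(-9 + 14))*x(n) = (-4 + 2*√(-9 + 14))*(-1 + 4)² = (-4 + 2*√5)*3² = (-4 + 2*√5)*9 = -36 + 18*√5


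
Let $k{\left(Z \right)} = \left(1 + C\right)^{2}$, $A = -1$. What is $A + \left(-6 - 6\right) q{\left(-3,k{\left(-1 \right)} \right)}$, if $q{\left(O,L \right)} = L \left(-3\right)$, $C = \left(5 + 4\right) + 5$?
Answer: $8099$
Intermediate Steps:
$C = 14$ ($C = 9 + 5 = 14$)
$k{\left(Z \right)} = 225$ ($k{\left(Z \right)} = \left(1 + 14\right)^{2} = 15^{2} = 225$)
$q{\left(O,L \right)} = - 3 L$
$A + \left(-6 - 6\right) q{\left(-3,k{\left(-1 \right)} \right)} = -1 + \left(-6 - 6\right) \left(\left(-3\right) 225\right) = -1 - -8100 = -1 + 8100 = 8099$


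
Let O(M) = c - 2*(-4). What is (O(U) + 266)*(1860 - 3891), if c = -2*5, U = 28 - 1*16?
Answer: -536184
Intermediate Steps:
U = 12 (U = 28 - 16 = 12)
c = -10
O(M) = -2 (O(M) = -10 - 2*(-4) = -10 + 8 = -2)
(O(U) + 266)*(1860 - 3891) = (-2 + 266)*(1860 - 3891) = 264*(-2031) = -536184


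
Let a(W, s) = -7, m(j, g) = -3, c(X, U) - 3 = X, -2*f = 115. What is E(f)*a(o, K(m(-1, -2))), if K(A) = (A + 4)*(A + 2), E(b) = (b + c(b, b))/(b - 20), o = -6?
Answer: -1568/155 ≈ -10.116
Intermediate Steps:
f = -115/2 (f = -1/2*115 = -115/2 ≈ -57.500)
c(X, U) = 3 + X
E(b) = (3 + 2*b)/(-20 + b) (E(b) = (b + (3 + b))/(b - 20) = (3 + 2*b)/(-20 + b))
K(A) = (2 + A)*(4 + A) (K(A) = (4 + A)*(2 + A) = (2 + A)*(4 + A))
E(f)*a(o, K(m(-1, -2))) = ((3 + 2*(-115/2))/(-20 - 115/2))*(-7) = ((3 - 115)/(-155/2))*(-7) = -2/155*(-112)*(-7) = (224/155)*(-7) = -1568/155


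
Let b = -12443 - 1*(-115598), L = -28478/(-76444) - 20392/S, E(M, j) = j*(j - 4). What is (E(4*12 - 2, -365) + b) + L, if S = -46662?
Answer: 7313666256569/30750258 ≈ 2.3784e+5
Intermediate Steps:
E(M, j) = j*(-4 + j)
L = 24893849/30750258 (L = -28478/(-76444) - 20392/(-46662) = -28478*(-1/76444) - 20392*(-1/46662) = 491/1318 + 10196/23331 = 24893849/30750258 ≈ 0.80955)
b = 103155 (b = -12443 + 115598 = 103155)
(E(4*12 - 2, -365) + b) + L = (-365*(-4 - 365) + 103155) + 24893849/30750258 = (-365*(-369) + 103155) + 24893849/30750258 = (134685 + 103155) + 24893849/30750258 = 237840 + 24893849/30750258 = 7313666256569/30750258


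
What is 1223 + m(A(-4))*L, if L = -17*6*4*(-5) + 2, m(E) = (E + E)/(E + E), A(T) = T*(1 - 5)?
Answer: 3265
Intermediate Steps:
A(T) = -4*T (A(T) = T*(-4) = -4*T)
m(E) = 1 (m(E) = (2*E)/((2*E)) = (2*E)*(1/(2*E)) = 1)
L = 2042 (L = -408*(-5) + 2 = -17*(-120) + 2 = 2040 + 2 = 2042)
1223 + m(A(-4))*L = 1223 + 1*2042 = 1223 + 2042 = 3265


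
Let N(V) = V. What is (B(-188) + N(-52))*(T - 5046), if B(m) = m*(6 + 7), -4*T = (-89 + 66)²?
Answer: 12924912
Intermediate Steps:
T = -529/4 (T = -(-89 + 66)²/4 = -¼*(-23)² = -¼*529 = -529/4 ≈ -132.25)
B(m) = 13*m (B(m) = m*13 = 13*m)
(B(-188) + N(-52))*(T - 5046) = (13*(-188) - 52)*(-529/4 - 5046) = (-2444 - 52)*(-20713/4) = -2496*(-20713/4) = 12924912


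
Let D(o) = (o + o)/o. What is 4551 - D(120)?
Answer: 4549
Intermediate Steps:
D(o) = 2 (D(o) = (2*o)/o = 2)
4551 - D(120) = 4551 - 1*2 = 4551 - 2 = 4549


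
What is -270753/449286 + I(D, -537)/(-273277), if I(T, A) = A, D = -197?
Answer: -24583100333/40926510074 ≈ -0.60066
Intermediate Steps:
-270753/449286 + I(D, -537)/(-273277) = -270753/449286 - 537/(-273277) = -270753*1/449286 - 537*(-1/273277) = -90251/149762 + 537/273277 = -24583100333/40926510074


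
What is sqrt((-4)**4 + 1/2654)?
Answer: 5*sqrt(72127758)/2654 ≈ 16.000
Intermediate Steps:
sqrt((-4)**4 + 1/2654) = sqrt(256 + 1/2654) = sqrt(679425/2654) = 5*sqrt(72127758)/2654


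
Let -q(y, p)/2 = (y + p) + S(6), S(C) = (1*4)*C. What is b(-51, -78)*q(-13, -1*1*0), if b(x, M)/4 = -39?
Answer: 3432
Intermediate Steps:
b(x, M) = -156 (b(x, M) = 4*(-39) = -156)
S(C) = 4*C
q(y, p) = -48 - 2*p - 2*y (q(y, p) = -2*((y + p) + 4*6) = -2*((p + y) + 24) = -2*(24 + p + y) = -48 - 2*p - 2*y)
b(-51, -78)*q(-13, -1*1*0) = -156*(-48 - 2*(-1*1)*0 - 2*(-13)) = -156*(-48 - (-2)*0 + 26) = -156*(-48 - 2*0 + 26) = -156*(-48 + 0 + 26) = -156*(-22) = 3432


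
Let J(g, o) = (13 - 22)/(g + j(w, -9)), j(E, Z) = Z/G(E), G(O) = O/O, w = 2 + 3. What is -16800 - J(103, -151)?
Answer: -1579191/94 ≈ -16800.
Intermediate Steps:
w = 5
G(O) = 1
j(E, Z) = Z (j(E, Z) = Z/1 = Z*1 = Z)
J(g, o) = -9/(-9 + g) (J(g, o) = (13 - 22)/(g - 9) = -9/(-9 + g))
-16800 - J(103, -151) = -16800 - (-9)/(-9 + 103) = -16800 - (-9)/94 = -16800 - 1*(-9/94) = -16800 + 9/94 = -1579191/94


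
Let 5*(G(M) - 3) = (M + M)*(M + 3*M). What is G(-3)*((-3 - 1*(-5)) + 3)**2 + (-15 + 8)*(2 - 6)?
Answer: 463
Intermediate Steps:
G(M) = 3 + 8*M**2/5 (G(M) = 3 + ((M + M)*(M + 3*M))/5 = 3 + ((2*M)*(4*M))/5 = 3 + (8*M**2)/5 = 3 + 8*M**2/5)
G(-3)*((-3 - 1*(-5)) + 3)**2 + (-15 + 8)*(2 - 6) = (3 + (8/5)*(-3)**2)*((-3 - 1*(-5)) + 3)**2 + (-15 + 8)*(2 - 6) = (3 + (8/5)*9)*((-3 + 5) + 3)**2 - 7*(-4) = (3 + 72/5)*(2 + 3)**2 + 28 = (87/5)*5**2 + 28 = (87/5)*25 + 28 = 435 + 28 = 463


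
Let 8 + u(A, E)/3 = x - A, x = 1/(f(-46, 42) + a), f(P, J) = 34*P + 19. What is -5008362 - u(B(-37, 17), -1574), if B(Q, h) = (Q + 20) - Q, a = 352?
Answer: -5974875651/1193 ≈ -5.0083e+6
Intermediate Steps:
B(Q, h) = 20 (B(Q, h) = (20 + Q) - Q = 20)
f(P, J) = 19 + 34*P
x = -1/1193 (x = 1/((19 + 34*(-46)) + 352) = 1/((19 - 1564) + 352) = 1/(-1545 + 352) = 1/(-1193) = -1/1193 ≈ -0.00083822)
u(A, E) = -28635/1193 - 3*A (u(A, E) = -24 + 3*(-1/1193 - A) = -24 + (-3/1193 - 3*A) = -28635/1193 - 3*A)
-5008362 - u(B(-37, 17), -1574) = -5008362 - (-28635/1193 - 3*20) = -5008362 - (-28635/1193 - 60) = -5008362 - 1*(-100215/1193) = -5008362 + 100215/1193 = -5974875651/1193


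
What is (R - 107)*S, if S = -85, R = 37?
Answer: 5950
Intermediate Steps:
(R - 107)*S = (37 - 107)*(-85) = -70*(-85) = 5950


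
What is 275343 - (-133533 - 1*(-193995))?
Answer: 214881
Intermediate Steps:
275343 - (-133533 - 1*(-193995)) = 275343 - (-133533 + 193995) = 275343 - 1*60462 = 275343 - 60462 = 214881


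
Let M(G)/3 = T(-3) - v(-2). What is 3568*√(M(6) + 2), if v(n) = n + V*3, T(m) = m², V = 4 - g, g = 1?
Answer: 7136*√2 ≈ 10092.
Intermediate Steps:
V = 3 (V = 4 - 1*1 = 4 - 1 = 3)
v(n) = 9 + n (v(n) = n + 3*3 = n + 9 = 9 + n)
M(G) = 6 (M(G) = 3*((-3)² - (9 - 2)) = 3*(9 - 1*7) = 3*(9 - 7) = 3*2 = 6)
3568*√(M(6) + 2) = 3568*√(6 + 2) = 3568*√8 = 3568*(2*√2) = 7136*√2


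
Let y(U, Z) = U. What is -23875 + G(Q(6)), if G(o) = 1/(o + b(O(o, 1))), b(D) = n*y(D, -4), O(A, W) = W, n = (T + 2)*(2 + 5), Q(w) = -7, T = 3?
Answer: -668499/28 ≈ -23875.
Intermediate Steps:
n = 35 (n = (3 + 2)*(2 + 5) = 5*7 = 35)
b(D) = 35*D
G(o) = 1/(35 + o) (G(o) = 1/(o + 35*1) = 1/(o + 35) = 1/(35 + o))
-23875 + G(Q(6)) = -23875 + 1/(35 - 7) = -23875 + 1/28 = -668499/28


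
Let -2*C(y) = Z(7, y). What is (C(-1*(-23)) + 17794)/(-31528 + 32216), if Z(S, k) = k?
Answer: 35565/1376 ≈ 25.847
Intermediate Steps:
C(y) = -y/2
(C(-1*(-23)) + 17794)/(-31528 + 32216) = (-(-1)*(-23)/2 + 17794)/(-31528 + 32216) = (-1/2*23 + 17794)/688 = (-23/2 + 17794)*(1/688) = (35565/2)*(1/688) = 35565/1376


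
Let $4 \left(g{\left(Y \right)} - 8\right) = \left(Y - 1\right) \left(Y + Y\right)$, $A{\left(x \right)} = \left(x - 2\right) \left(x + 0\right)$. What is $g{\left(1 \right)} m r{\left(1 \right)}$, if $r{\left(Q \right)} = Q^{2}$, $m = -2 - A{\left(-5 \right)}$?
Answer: $-296$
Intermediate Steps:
$A{\left(x \right)} = x \left(-2 + x\right)$ ($A{\left(x \right)} = \left(-2 + x\right) x = x \left(-2 + x\right)$)
$m = -37$ ($m = -2 - - 5 \left(-2 - 5\right) = -2 - \left(-5\right) \left(-7\right) = -2 - 35 = -37$)
$g{\left(Y \right)} = 8 + \frac{Y \left(-1 + Y\right)}{2}$ ($g{\left(Y \right)} = 8 + \frac{\left(Y - 1\right) \left(Y + Y\right)}{4} = 8 + \frac{\left(-1 + Y\right) 2 Y}{4} = 8 + \frac{2 Y \left(-1 + Y\right)}{4} = 8 + \frac{Y \left(-1 + Y\right)}{2}$)
$g{\left(1 \right)} m r{\left(1 \right)} = \left(8 + \frac{1^{2}}{2} - \frac{1}{2}\right) \left(-37\right) 1^{2} = \left(8 + \frac{1}{2} \cdot 1 - \frac{1}{2}\right) \left(-37\right) 1 = \left(8 + \frac{1}{2} - \frac{1}{2}\right) \left(-37\right) 1 = 8 \left(-37\right) 1 = \left(-296\right) 1 = -296$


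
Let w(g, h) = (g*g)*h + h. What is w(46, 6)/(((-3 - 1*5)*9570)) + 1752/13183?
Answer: -191479/5800520 ≈ -0.033011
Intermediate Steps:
w(g, h) = h + h*g² (w(g, h) = g²*h + h = h*g² + h = h + h*g²)
w(46, 6)/(((-3 - 1*5)*9570)) + 1752/13183 = (6*(1 + 46²))/(((-3 - 1*5)*9570)) + 1752/13183 = (6*(1 + 2116))/(((-3 - 5)*9570)) + 1752*(1/13183) = (6*2117)/((-8*9570)) + 1752/13183 = 12702/(-76560) + 1752/13183 = 12702*(-1/76560) + 1752/13183 = -73/440 + 1752/13183 = -191479/5800520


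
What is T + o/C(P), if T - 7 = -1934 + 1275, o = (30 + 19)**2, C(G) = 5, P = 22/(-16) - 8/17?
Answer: -859/5 ≈ -171.80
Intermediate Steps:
P = -251/136 (P = 22*(-1/16) - 8*1/17 = -11/8 - 8/17 = -251/136 ≈ -1.8456)
o = 2401 (o = 49**2 = 2401)
T = -652 (T = 7 + (-1934 + 1275) = 7 - 659 = -652)
T + o/C(P) = -652 + 2401/5 = -859/5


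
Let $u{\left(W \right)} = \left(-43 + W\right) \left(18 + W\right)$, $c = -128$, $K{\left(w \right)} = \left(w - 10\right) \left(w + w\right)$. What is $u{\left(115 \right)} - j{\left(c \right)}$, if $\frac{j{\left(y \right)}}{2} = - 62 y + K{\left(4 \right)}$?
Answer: $-6200$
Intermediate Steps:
$K{\left(w \right)} = 2 w \left(-10 + w\right)$ ($K{\left(w \right)} = \left(-10 + w\right) 2 w = 2 w \left(-10 + w\right)$)
$j{\left(y \right)} = -96 - 124 y$ ($j{\left(y \right)} = 2 \left(- 62 y + 2 \cdot 4 \left(-10 + 4\right)\right) = 2 \left(- 62 y + 2 \cdot 4 \left(-6\right)\right) = 2 \left(- 62 y - 48\right) = 2 \left(-48 - 62 y\right) = -96 - 124 y$)
$u{\left(115 \right)} - j{\left(c \right)} = \left(-774 + 115^{2} - 2875\right) - \left(-96 - -15872\right) = \left(-774 + 13225 - 2875\right) - \left(-96 + 15872\right) = 9576 - 15776 = -6200$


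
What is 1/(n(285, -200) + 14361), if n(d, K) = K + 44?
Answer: 1/14205 ≈ 7.0398e-5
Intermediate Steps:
n(d, K) = 44 + K
1/(n(285, -200) + 14361) = 1/((44 - 200) + 14361) = 1/(-156 + 14361) = 1/14205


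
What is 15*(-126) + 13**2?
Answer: -1721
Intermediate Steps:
15*(-126) + 13**2 = -1890 + 169 = -1721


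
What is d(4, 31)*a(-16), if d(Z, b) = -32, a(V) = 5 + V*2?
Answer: 864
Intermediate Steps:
a(V) = 5 + 2*V
d(4, 31)*a(-16) = -32*(5 + 2*(-16)) = -32*(5 - 32) = -32*(-27) = 864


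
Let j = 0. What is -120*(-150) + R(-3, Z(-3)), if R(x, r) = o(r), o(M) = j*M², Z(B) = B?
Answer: 18000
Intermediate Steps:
o(M) = 0 (o(M) = 0*M² = 0)
R(x, r) = 0
-120*(-150) + R(-3, Z(-3)) = -120*(-150) + 0 = 18000 + 0 = 18000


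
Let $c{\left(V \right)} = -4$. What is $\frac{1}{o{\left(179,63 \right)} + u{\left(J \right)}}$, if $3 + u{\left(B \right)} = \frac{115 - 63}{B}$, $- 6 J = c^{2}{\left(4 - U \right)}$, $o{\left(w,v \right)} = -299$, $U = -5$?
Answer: $- \frac{2}{643} \approx -0.0031104$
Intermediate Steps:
$J = - \frac{8}{3}$ ($J = - \frac{\left(-4\right)^{2}}{6} = \left(- \frac{1}{6}\right) 16 = - \frac{8}{3} \approx -2.6667$)
$u{\left(B \right)} = -3 + \frac{52}{B}$ ($u{\left(B \right)} = -3 + \frac{115 - 63}{B} = -3 + \frac{52}{B}$)
$\frac{1}{o{\left(179,63 \right)} + u{\left(J \right)}} = \frac{1}{-299 + \left(-3 + \frac{52}{- \frac{8}{3}}\right)} = \frac{1}{-299 + \left(-3 + 52 \left(- \frac{3}{8}\right)\right)} = \frac{1}{-299 - \frac{45}{2}} = \frac{1}{- \frac{643}{2}} = - \frac{2}{643}$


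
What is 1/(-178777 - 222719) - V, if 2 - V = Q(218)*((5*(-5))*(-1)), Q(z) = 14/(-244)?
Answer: -84113473/24491256 ≈ -3.4344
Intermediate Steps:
Q(z) = -7/122 (Q(z) = 14*(-1/244) = -7/122)
V = 419/122 (V = 2 - (-7)*(5*(-5))*(-1)/122 = 2 - (-7)*(-25*(-1))/122 = 2 - (-7)*25/122 = 2 - 1*(-175/122) = 2 + 175/122 = 419/122 ≈ 3.4344)
1/(-178777 - 222719) - V = 1/(-178777 - 222719) - 1*419/122 = 1/(-401496) - 419/122 = -1/401496 - 419/122 = -84113473/24491256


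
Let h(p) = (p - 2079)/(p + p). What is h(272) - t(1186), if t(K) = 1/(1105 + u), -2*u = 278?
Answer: -873053/262752 ≈ -3.3227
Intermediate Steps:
u = -139 (u = -½*278 = -139)
t(K) = 1/966 (t(K) = 1/(1105 - 139) = 1/966)
h(p) = (-2079 + p)/(2*p) (h(p) = (-2079 + p)/((2*p)) = (-2079 + p)*(1/(2*p)) = (-2079 + p)/(2*p))
h(272) - t(1186) = (½)*(-2079 + 272)/272 - 1*1/966 = (½)*(1/272)*(-1807) - 1/966 = -1807/544 - 1/966 = -873053/262752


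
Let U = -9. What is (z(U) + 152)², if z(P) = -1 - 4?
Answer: 21609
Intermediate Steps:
z(P) = -5
(z(U) + 152)² = (-5 + 152)² = 147² = 21609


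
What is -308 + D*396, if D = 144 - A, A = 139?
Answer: 1672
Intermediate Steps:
D = 5 (D = 144 - 1*139 = 144 - 139 = 5)
-308 + D*396 = -308 + 5*396 = -308 + 1980 = 1672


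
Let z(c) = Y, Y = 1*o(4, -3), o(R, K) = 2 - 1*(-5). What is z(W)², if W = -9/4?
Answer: 49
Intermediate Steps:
o(R, K) = 7 (o(R, K) = 2 + 5 = 7)
W = -9/4 (W = -9*¼ = -9/4 ≈ -2.2500)
Y = 7 (Y = 1*7 = 7)
z(c) = 7
z(W)² = 7² = 49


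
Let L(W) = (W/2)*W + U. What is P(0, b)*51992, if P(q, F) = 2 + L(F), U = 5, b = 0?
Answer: 363944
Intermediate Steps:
L(W) = 5 + W²/2 (L(W) = (W/2)*W + 5 = W²/2 + 5 = 5 + W²/2)
P(q, F) = 7 + F²/2 (P(q, F) = 2 + (5 + F²/2) = 7 + F²/2)
P(0, b)*51992 = (7 + (½)*0²)*51992 = (7 + (½)*0)*51992 = (7 + 0)*51992 = 7*51992 = 363944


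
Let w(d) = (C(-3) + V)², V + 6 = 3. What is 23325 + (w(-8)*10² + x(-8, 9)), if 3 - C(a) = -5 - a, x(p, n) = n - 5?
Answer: 23729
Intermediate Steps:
x(p, n) = -5 + n
V = -3 (V = -6 + 3 = -3)
C(a) = 8 + a (C(a) = 3 - (-5 - a) = 3 + (5 + a) = 8 + a)
w(d) = 4 (w(d) = ((8 - 3) - 3)² = (5 - 3)² = 2² = 4)
23325 + (w(-8)*10² + x(-8, 9)) = 23325 + (4*10² + (-5 + 9)) = 23325 + (4*100 + 4) = 23325 + (400 + 4) = 23325 + 404 = 23729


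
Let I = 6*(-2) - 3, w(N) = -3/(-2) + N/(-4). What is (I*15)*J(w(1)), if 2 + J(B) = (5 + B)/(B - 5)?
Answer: 825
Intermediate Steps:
w(N) = 3/2 - N/4 (w(N) = -3*(-½) + N*(-¼) = 3/2 - N/4)
I = -15 (I = -12 - 3 = -15)
J(B) = -2 + (5 + B)/(-5 + B) (J(B) = -2 + (5 + B)/(B - 5) = -2 + (5 + B)/(-5 + B))
(I*15)*J(w(1)) = (-15*15)*((15 - (3/2 - ¼*1))/(-5 + (3/2 - ¼*1))) = -225*(15 - (3/2 - ¼))/(-5 + (3/2 - ¼)) = -225*(15 - 1*5/4)/(-5 + 5/4) = -225*(15 - 5/4)/(-15/4) = -(-60)*55/4 = -225*(-11/3) = 825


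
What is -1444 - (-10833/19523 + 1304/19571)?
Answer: -551543655401/382084633 ≈ -1443.5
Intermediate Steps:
-1444 - (-10833/19523 + 1304/19571) = -1444 - 1*(-186554651/382084633) = -1444 + 186554651/382084633 = -551543655401/382084633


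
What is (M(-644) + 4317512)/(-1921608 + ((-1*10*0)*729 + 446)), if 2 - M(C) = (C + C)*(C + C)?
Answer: -1329285/960581 ≈ -1.3838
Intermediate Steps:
M(C) = 2 - 4*C² (M(C) = 2 - (C + C)*(C + C) = 2 - 2*C*2*C = 2 - 4*C²)
(M(-644) + 4317512)/(-1921608 + ((-1*10*0)*729 + 446)) = ((2 - 4*(-644)²) + 4317512)/(-1921608 + ((-1*10*0)*729 + 446)) = ((2 - 4*414736) + 4317512)/(-1921608 + (-10*0*729 + 446)) = ((2 - 1658944) + 4317512)/(-1921608 + (0*729 + 446)) = (-1658942 + 4317512)/(-1921608 + (0 + 446)) = 2658570/(-1921608 + 446) = 2658570/(-1921162) = 2658570*(-1/1921162) = -1329285/960581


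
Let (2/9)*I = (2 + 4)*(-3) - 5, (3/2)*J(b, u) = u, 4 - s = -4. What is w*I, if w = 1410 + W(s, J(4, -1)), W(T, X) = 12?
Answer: -147177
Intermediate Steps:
s = 8 (s = 4 - 1*(-4) = 4 + 4 = 8)
J(b, u) = 2*u/3
I = -207/2 (I = 9*((2 + 4)*(-3) - 5)/2 = 9*(6*(-3) - 5)/2 = 9*(-18 - 5)/2 = (9/2)*(-23) = -207/2 ≈ -103.50)
w = 1422 (w = 1410 + 12 = 1422)
w*I = 1422*(-207/2) = -147177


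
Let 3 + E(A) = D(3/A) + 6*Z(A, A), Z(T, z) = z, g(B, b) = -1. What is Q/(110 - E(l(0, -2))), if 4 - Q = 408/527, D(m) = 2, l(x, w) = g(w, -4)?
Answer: 100/3627 ≈ 0.027571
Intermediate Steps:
l(x, w) = -1
E(A) = -1 + 6*A (E(A) = -3 + (2 + 6*A) = -1 + 6*A)
Q = 100/31 (Q = 4 - 408/527 = 4 - 1*24/31 = 4 - 24/31 = 100/31 ≈ 3.2258)
Q/(110 - E(l(0, -2))) = 100/(31*(110 - (-1 + 6*(-1)))) = 100/(31*(110 - (-1 - 6))) = 100/(31*(110 - 1*(-7))) = 100/(31*(110 + 7)) = (100/31)/117 = (100/31)*(1/117) = 100/3627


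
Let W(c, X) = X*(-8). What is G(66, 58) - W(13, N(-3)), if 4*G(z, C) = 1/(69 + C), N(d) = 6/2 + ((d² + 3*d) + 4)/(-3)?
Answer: 20323/1524 ≈ 13.335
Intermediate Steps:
N(d) = 5/3 - d - d²/3 (N(d) = 6*(½) + (4 + d² + 3*d)*(-⅓) = 3 + (-4/3 - d - d²/3) = 5/3 - d - d²/3)
G(z, C) = 1/(4*(69 + C))
W(c, X) = -8*X
G(66, 58) - W(13, N(-3)) = 1/(4*(69 + 58)) - (-8)*(5/3 - 1*(-3) - ⅓*(-3)²) = (¼)/127 - (-8)*(5/3 + 3 - ⅓*9) = (¼)*(1/127) - (-8)*(5/3 + 3 - 3) = 1/508 - (-8)*5/3 = 1/508 - 1*(-40/3) = 1/508 + 40/3 = 20323/1524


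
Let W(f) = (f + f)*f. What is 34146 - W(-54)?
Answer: 28314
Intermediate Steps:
W(f) = 2*f**2 (W(f) = (2*f)*f = 2*f**2)
34146 - W(-54) = 34146 - 2*(-54)**2 = 34146 - 2*2916 = 34146 - 1*5832 = 34146 - 5832 = 28314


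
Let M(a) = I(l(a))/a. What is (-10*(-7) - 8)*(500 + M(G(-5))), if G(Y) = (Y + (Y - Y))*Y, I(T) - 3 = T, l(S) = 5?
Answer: 775496/25 ≈ 31020.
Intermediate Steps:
I(T) = 3 + T
G(Y) = Y² (G(Y) = (Y + 0)*Y = Y*Y = Y²)
M(a) = 8/a (M(a) = (3 + 5)/a = 8/a)
(-10*(-7) - 8)*(500 + M(G(-5))) = (-10*(-7) - 8)*(500 + 8/((-5)²)) = (70 - 8)*(500 + 8/25) = 62*(500 + 8*(1/25)) = 62*(500 + 8/25) = 62*(12508/25) = 775496/25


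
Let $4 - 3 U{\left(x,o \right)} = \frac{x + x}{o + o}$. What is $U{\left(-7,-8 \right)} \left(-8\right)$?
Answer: $- \frac{25}{3} \approx -8.3333$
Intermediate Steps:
$U{\left(x,o \right)} = \frac{4}{3} - \frac{x}{3 o}$ ($U{\left(x,o \right)} = \frac{4}{3} - \frac{\left(x + x\right) \frac{1}{o + o}}{3} = \frac{4}{3} - \frac{2 x \frac{1}{2 o}}{3} = \frac{4}{3} - \frac{x \frac{1}{o}}{3} = \frac{4}{3} - \frac{x}{3 o}$)
$U{\left(-7,-8 \right)} \left(-8\right) = \frac{\left(-1\right) \left(-7\right) + 4 \left(-8\right)}{3 \left(-8\right)} \left(-8\right) = \frac{1}{3} \left(- \frac{1}{8}\right) \left(7 - 32\right) \left(-8\right) = \frac{1}{3} \left(- \frac{1}{8}\right) \left(-25\right) \left(-8\right) = \frac{25}{24} \left(-8\right) = - \frac{25}{3}$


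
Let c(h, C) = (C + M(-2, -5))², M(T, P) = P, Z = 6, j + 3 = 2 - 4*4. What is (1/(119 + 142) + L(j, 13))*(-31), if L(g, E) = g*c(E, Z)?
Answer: 137516/261 ≈ 526.88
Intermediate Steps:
j = -17 (j = -3 + (2 - 4*4) = -3 + (2 - 16) = -3 - 14 = -17)
c(h, C) = (-5 + C)² (c(h, C) = (C - 5)² = (-5 + C)²)
L(g, E) = g (L(g, E) = g*(-5 + 6)² = g*1² = g*1 = g)
(1/(119 + 142) + L(j, 13))*(-31) = (1/(119 + 142) - 17)*(-31) = (1/261 - 17)*(-31) = -4436/261*(-31) = 137516/261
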